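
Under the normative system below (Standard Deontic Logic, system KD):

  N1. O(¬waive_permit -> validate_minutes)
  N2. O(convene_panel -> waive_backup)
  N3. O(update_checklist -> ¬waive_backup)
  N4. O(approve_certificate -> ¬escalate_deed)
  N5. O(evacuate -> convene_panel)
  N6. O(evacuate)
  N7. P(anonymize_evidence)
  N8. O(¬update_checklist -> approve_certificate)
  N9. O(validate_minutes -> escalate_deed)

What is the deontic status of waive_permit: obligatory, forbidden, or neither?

Premise 6 gives O(evacuate).
Applying K to premise 5 (O(evacuate -> convene_panel)) and O(evacuate) yields O(convene_panel).
Applying K to premise 2 (O(convene_panel -> waive_backup)) and O(convene_panel) yields O(waive_backup).
The contrapositive of premise 3 (O(update_checklist -> ¬waive_backup)) is O(waive_backup -> ¬update_checklist), and O(waive_backup) is already established, so O(¬update_checklist).
Applying K to premise 8 (O(¬update_checklist -> approve_certificate)) and O(¬update_checklist) yields O(approve_certificate).
With premise 4, O(approve_certificate -> ¬escalate_deed), the K-axiom yields O(¬escalate_deed).
Premise 9, O(validate_minutes -> escalate_deed), contraposes to O(¬escalate_deed -> ¬validate_minutes); with O(¬escalate_deed) we get O(¬validate_minutes).
Premise 1 is O(¬waive_permit -> validate_minutes); contrapositively O(¬validate_minutes -> waive_permit). Since O(¬validate_minutes) holds, K gives O(waive_permit).
Premise 7 does not contribute to this derivation.
Hence waive_permit is obligatory.

Obligatory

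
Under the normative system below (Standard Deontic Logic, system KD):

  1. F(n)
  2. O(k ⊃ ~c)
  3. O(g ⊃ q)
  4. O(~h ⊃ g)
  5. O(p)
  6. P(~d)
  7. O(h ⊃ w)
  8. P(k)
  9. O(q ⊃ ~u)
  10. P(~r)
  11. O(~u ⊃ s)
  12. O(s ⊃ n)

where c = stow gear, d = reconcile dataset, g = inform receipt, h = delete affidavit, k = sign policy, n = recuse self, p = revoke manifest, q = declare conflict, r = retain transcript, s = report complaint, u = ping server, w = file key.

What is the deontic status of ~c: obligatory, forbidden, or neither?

Neither

Premise 2 is O(k ⊃ ~c), but O(k) is not derivable from the premises (the permission P(k) asserts only ~O(~k), not O(k)), so it does not yield O(~c).
No premise or chain of K-axiom applications forces O(~c), and none forces O(c). So ~c is neither obligatory nor forbidden under these norms.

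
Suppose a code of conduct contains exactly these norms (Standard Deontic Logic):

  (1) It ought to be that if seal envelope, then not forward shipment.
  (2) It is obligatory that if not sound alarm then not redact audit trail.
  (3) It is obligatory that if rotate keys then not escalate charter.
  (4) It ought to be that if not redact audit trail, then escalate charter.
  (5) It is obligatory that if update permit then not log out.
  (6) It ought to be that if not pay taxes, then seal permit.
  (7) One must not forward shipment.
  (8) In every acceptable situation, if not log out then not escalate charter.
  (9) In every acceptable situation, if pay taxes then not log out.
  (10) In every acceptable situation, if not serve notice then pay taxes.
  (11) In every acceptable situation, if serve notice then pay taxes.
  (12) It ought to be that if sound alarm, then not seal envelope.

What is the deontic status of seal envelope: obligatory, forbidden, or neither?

Forbidden

Premises 10 and 11 cover both cases: O(¬serve_notice → pay_taxes) and O(serve_notice → pay_taxes). Since ¬serve_notice ∨ serve_notice is a tautology, O(pay_taxes) follows.
From O(pay_taxes) and premise 9, O(pay_taxes → ¬log_out), we obtain O(¬log_out).
With premise 8, O(¬log_out → ¬escalate_charter), the K-axiom yields O(¬escalate_charter).
Premise 4, O(¬redact_audit_trail → escalate_charter), contraposes to O(¬escalate_charter → redact_audit_trail); with O(¬escalate_charter) we get O(redact_audit_trail).
The contrapositive of premise 2 (O(¬sound_alarm → ¬redact_audit_trail)) is O(redact_audit_trail → sound_alarm), and O(redact_audit_trail) is already established, so O(sound_alarm).
From O(sound_alarm) and premise 12, O(sound_alarm → ¬seal_envelope), we obtain O(¬seal_envelope).
Premises 1, 3, 5, 6, 7 do not contribute to this derivation.
Thus O(¬seal_envelope), which is F(seal_envelope): seal_envelope is forbidden.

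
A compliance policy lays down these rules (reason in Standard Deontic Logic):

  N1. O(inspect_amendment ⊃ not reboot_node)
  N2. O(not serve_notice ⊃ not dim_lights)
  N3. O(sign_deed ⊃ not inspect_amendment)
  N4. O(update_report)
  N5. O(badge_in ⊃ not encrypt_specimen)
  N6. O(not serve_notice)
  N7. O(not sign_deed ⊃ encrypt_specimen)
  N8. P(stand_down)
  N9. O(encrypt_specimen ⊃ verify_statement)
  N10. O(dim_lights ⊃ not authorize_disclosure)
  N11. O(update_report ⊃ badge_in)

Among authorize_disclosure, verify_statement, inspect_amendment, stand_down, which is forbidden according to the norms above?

Premise 4 states O(update_report) outright.
From O(update_report) and premise 11, O(update_report ⊃ badge_in), we obtain O(badge_in).
From O(badge_in) and premise 5, O(badge_in ⊃ not encrypt_specimen), we obtain O(not encrypt_specimen).
The contrapositive of premise 7 (O(not sign_deed ⊃ encrypt_specimen)) is O(not encrypt_specimen ⊃ sign_deed), and O(not encrypt_specimen) is already established, so O(sign_deed).
Applying K to premise 3 (O(sign_deed ⊃ not inspect_amendment)) and O(sign_deed) yields O(not inspect_amendment).
So O(not inspect_amendment) holds, i.e. inspect_amendment is forbidden. None of the other listed options is forbidden under the premises.

inspect_amendment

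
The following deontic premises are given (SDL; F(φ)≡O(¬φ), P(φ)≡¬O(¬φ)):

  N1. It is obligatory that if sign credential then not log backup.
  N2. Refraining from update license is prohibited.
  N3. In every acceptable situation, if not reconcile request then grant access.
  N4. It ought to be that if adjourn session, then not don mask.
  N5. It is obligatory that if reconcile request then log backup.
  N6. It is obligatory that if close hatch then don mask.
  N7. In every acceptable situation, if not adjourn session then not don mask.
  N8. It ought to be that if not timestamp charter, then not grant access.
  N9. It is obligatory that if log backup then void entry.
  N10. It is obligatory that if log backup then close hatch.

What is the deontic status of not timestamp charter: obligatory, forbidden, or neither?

Premises 7 and 4 cover both cases: O(¬adjourn_session → ¬don_mask) and O(adjourn_session → ¬don_mask). Since ¬adjourn_session ∨ adjourn_session is a tautology, O(¬don_mask) follows.
Premise 6 is O(close_hatch → don_mask); contrapositively O(¬don_mask → ¬close_hatch). Since O(¬don_mask) holds, K gives O(¬close_hatch).
The contrapositive of premise 10 (O(log_backup → close_hatch)) is O(¬close_hatch → ¬log_backup), and O(¬close_hatch) is already established, so O(¬log_backup).
Premise 5, O(reconcile_request → log_backup), contraposes to O(¬log_backup → ¬reconcile_request); with O(¬log_backup) we get O(¬reconcile_request).
Applying K to premise 3 (O(¬reconcile_request → grant_access)) and O(¬reconcile_request) yields O(grant_access).
The contrapositive of premise 8 (O(¬timestamp_charter → ¬grant_access)) is O(grant_access → timestamp_charter), and O(grant_access) is already established, so O(timestamp_charter).
Premises 1, 2, 9 do not contribute to this derivation.
Thus O(timestamp_charter), which is F(¬timestamp_charter): ¬timestamp_charter is forbidden.

Forbidden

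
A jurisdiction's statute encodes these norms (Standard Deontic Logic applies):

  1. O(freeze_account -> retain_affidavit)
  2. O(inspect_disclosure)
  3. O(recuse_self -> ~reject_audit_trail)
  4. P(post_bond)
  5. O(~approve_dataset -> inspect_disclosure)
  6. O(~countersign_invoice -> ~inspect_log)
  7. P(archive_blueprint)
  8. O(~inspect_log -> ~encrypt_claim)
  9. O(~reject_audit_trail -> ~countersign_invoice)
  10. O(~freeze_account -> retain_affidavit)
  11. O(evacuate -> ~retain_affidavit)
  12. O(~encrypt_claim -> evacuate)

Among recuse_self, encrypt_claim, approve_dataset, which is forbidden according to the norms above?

recuse_self

Premises 1 and 10 are O(freeze_account -> retain_affidavit) and O(~freeze_account -> retain_affidavit); every ideal world satisfies freeze_account or ~freeze_account, so in either case retain_affidavit holds — hence O(retain_affidavit).
Premise 11 is O(evacuate -> ~retain_affidavit); contrapositively O(retain_affidavit -> ~evacuate). Since O(retain_affidavit) holds, K gives O(~evacuate).
The contrapositive of premise 12 (O(~encrypt_claim -> evacuate)) is O(~evacuate -> encrypt_claim), and O(~evacuate) is already established, so O(encrypt_claim).
The contrapositive of premise 8 (O(~inspect_log -> ~encrypt_claim)) is O(encrypt_claim -> inspect_log), and O(encrypt_claim) is already established, so O(inspect_log).
Premise 6, O(~countersign_invoice -> ~inspect_log), contraposes to O(inspect_log -> countersign_invoice); with O(inspect_log) we get O(countersign_invoice).
Premise 9, O(~reject_audit_trail -> ~countersign_invoice), contraposes to O(countersign_invoice -> reject_audit_trail); with O(countersign_invoice) we get O(reject_audit_trail).
Premise 3 is O(recuse_self -> ~reject_audit_trail); contrapositively O(reject_audit_trail -> ~recuse_self). Since O(reject_audit_trail) holds, K gives O(~recuse_self).
So O(~recuse_self) holds, i.e. recuse_self is forbidden. None of the other listed options is forbidden under the premises.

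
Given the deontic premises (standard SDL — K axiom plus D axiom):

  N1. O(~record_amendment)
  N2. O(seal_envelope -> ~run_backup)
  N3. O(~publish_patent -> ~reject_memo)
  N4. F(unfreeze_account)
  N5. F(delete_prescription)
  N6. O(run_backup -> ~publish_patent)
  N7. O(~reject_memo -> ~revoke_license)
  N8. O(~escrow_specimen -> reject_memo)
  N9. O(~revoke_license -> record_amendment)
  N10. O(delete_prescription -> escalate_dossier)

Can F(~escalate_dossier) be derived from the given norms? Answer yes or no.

Premise 10 is O(delete_prescription -> escalate_dossier), but O(delete_prescription) is not derivable from the premises, so it does not yield O(escalate_dossier).
No other premise forces O(escalate_dossier). An ideal world satisfying every premise can still have ~escalate_dossier true, so F(~escalate_dossier) is not derivable.

No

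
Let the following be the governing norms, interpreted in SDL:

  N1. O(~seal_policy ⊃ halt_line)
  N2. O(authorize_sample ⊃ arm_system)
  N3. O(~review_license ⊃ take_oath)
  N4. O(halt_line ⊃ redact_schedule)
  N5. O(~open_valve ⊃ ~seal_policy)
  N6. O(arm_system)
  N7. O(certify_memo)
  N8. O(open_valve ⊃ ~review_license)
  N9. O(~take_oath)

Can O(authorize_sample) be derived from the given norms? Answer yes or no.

Premise 2 is O(authorize_sample ⊃ arm_system); even if O(arm_system) held, inferring O(authorize_sample) would be affirming the consequent — invalid.
No other premise forces O(authorize_sample). An ideal world satisfying every premise can still have authorize_sample false, so O(authorize_sample) is not derivable.

No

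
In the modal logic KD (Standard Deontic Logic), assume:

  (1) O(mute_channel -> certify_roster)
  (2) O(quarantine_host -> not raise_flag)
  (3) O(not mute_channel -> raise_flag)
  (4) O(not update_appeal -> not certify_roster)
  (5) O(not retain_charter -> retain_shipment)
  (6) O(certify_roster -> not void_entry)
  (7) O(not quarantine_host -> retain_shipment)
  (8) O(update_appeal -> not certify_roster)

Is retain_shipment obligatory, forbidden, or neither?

Obligatory

By case analysis on not update_appeal: premise 4 gives O(not update_appeal -> not certify_roster) and premise 8 gives O(update_appeal -> not certify_roster), so O(not certify_roster) either way.
Premise 1, O(mute_channel -> certify_roster), contraposes to O(not certify_roster -> not mute_channel); with O(not certify_roster) we get O(not mute_channel).
Premise 3 is O(not mute_channel -> raise_flag); since O(not mute_channel), deontic closure gives O(raise_flag).
Premise 2 is O(quarantine_host -> not raise_flag); contrapositively O(raise_flag -> not quarantine_host). Since O(raise_flag) holds, K gives O(not quarantine_host).
With premise 7, O(not quarantine_host -> retain_shipment), the K-axiom yields O(retain_shipment).
Premises 5, 6 do not contribute to this derivation.
Hence retain_shipment is obligatory.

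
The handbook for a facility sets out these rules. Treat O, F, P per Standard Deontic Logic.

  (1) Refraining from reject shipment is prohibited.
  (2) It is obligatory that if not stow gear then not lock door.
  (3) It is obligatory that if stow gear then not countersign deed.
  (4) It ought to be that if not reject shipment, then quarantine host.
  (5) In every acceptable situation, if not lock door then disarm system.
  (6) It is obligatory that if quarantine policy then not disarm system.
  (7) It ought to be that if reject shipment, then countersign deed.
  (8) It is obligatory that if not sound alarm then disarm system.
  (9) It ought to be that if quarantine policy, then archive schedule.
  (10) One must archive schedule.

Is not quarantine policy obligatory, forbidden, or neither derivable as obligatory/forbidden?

Obligatory

Premise 1 is F(¬reject_shipment), i.e. O(reject_shipment).
With premise 7, O(reject_shipment → countersign_deed), the K-axiom yields O(countersign_deed).
Premise 3 is O(stow_gear → ¬countersign_deed); contrapositively O(countersign_deed → ¬stow_gear). Since O(countersign_deed) holds, K gives O(¬stow_gear).
From O(¬stow_gear) and premise 2, O(¬stow_gear → ¬lock_door), we obtain O(¬lock_door).
With premise 5, O(¬lock_door → disarm_system), the K-axiom yields O(disarm_system).
The contrapositive of premise 6 (O(quarantine_policy → ¬disarm_system)) is O(disarm_system → ¬quarantine_policy), and O(disarm_system) is already established, so O(¬quarantine_policy).
Premises 4, 8, 9, 10 do not contribute to this derivation.
Hence ¬quarantine_policy is obligatory.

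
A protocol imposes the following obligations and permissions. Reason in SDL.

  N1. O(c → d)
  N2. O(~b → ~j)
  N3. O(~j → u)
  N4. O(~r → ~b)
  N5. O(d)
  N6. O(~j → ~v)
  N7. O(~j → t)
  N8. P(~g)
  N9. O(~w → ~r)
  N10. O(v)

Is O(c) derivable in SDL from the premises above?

No

Premise 1 is O(c → d); even if O(d) held, inferring O(c) would be affirming the consequent — invalid.
No other premise forces O(c). An ideal world satisfying every premise can still have c false, so O(c) is not derivable.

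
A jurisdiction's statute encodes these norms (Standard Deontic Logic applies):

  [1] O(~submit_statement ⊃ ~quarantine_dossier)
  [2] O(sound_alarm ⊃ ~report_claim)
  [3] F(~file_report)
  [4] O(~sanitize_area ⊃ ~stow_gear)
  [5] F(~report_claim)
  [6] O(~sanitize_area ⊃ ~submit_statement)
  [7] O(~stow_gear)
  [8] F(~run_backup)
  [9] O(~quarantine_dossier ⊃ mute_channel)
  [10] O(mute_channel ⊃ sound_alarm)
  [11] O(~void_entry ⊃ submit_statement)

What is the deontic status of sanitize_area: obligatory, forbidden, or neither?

Obligatory

Premise 5, F(~report_claim), is equivalent to O(report_claim).
Premise 2, O(sound_alarm ⊃ ~report_claim), contraposes to O(report_claim ⊃ ~sound_alarm); with O(report_claim) we get O(~sound_alarm).
Premise 10, O(mute_channel ⊃ sound_alarm), contraposes to O(~sound_alarm ⊃ ~mute_channel); with O(~sound_alarm) we get O(~mute_channel).
The contrapositive of premise 9 (O(~quarantine_dossier ⊃ mute_channel)) is O(~mute_channel ⊃ quarantine_dossier), and O(~mute_channel) is already established, so O(quarantine_dossier).
Premise 1, O(~submit_statement ⊃ ~quarantine_dossier), contraposes to O(quarantine_dossier ⊃ submit_statement); with O(quarantine_dossier) we get O(submit_statement).
Premise 6 is O(~sanitize_area ⊃ ~submit_statement); contrapositively O(submit_statement ⊃ sanitize_area). Since O(submit_statement) holds, K gives O(sanitize_area).
Premises 3, 4, 7, 8, 11 do not contribute to this derivation.
Hence sanitize_area is obligatory.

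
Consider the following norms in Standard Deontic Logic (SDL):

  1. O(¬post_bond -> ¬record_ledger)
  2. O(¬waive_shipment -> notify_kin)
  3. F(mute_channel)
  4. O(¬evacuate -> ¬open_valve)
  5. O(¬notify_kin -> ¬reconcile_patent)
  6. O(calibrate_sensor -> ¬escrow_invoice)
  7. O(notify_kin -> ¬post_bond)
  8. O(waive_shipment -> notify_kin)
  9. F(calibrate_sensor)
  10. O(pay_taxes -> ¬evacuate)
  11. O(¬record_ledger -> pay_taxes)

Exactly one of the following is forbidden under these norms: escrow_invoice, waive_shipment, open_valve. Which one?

open_valve

Premises 8 and 2 cover both cases: O(waive_shipment -> notify_kin) and O(¬waive_shipment -> notify_kin). Since waive_shipment ∨ ¬waive_shipment is a tautology, O(notify_kin) follows.
From O(notify_kin) and premise 7, O(notify_kin -> ¬post_bond), we obtain O(¬post_bond).
From O(¬post_bond) and premise 1, O(¬post_bond -> ¬record_ledger), we obtain O(¬record_ledger).
With premise 11, O(¬record_ledger -> pay_taxes), the K-axiom yields O(pay_taxes).
From O(pay_taxes) and premise 10, O(pay_taxes -> ¬evacuate), we obtain O(¬evacuate).
From O(¬evacuate) and premise 4, O(¬evacuate -> ¬open_valve), we obtain O(¬open_valve).
So O(¬open_valve) holds, i.e. open_valve is forbidden. None of the other listed options is forbidden under the premises.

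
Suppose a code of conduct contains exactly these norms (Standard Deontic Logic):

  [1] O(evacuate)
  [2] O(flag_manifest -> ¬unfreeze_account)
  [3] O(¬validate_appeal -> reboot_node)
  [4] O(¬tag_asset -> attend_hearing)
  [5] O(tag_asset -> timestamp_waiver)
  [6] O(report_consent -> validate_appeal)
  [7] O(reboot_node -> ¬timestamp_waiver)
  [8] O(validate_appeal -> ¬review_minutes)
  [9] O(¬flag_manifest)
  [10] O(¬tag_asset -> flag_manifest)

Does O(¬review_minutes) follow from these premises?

Premise 9 states O(¬flag_manifest) outright.
Premise 10, O(¬tag_asset -> flag_manifest), contraposes to O(¬flag_manifest -> tag_asset); with O(¬flag_manifest) we get O(tag_asset).
Premise 5 is O(tag_asset -> timestamp_waiver); since O(tag_asset), deontic closure gives O(timestamp_waiver).
Premise 7 is O(reboot_node -> ¬timestamp_waiver); contrapositively O(timestamp_waiver -> ¬reboot_node). Since O(timestamp_waiver) holds, K gives O(¬reboot_node).
Premise 3 is O(¬validate_appeal -> reboot_node); contrapositively O(¬reboot_node -> validate_appeal). Since O(¬reboot_node) holds, K gives O(validate_appeal).
Applying K to premise 8 (O(validate_appeal -> ¬review_minutes)) and O(validate_appeal) yields O(¬review_minutes).
Premises 1, 2, 4, 6 do not contribute to this derivation.
So O(¬review_minutes) follows.

Yes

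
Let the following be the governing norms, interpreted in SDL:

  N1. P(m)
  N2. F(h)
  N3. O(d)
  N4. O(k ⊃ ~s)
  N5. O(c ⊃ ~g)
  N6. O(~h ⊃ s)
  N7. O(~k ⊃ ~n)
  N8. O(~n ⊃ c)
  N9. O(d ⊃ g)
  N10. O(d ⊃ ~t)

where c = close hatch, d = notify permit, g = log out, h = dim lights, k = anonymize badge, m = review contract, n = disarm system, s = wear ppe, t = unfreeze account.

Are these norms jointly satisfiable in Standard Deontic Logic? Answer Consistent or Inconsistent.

Inconsistent

Premise 2, F(h), is equivalent to O(~h).
From O(~h) and premise 6, O(~h ⊃ s), we obtain O(s).
The contrapositive of premise 4 (O(k ⊃ ~s)) is O(s ⊃ ~k), and O(s) is already established, so O(~k).
Applying K to premise 7 (O(~k ⊃ ~n)) and O(~k) yields O(~n).
From O(~n) and premise 8, O(~n ⊃ c), we obtain O(c).
With premise 5, O(c ⊃ ~g), the K-axiom yields O(~g).
The contrapositive of premise 9 (O(d ⊃ g)) is O(~g ⊃ ~d), and O(~g) is already established, so O(~d).
However, premise 3 gives O(d).
We now have both O(~d) and O(d) — d is simultaneously obligatory and forbidden, violating the D-axiom.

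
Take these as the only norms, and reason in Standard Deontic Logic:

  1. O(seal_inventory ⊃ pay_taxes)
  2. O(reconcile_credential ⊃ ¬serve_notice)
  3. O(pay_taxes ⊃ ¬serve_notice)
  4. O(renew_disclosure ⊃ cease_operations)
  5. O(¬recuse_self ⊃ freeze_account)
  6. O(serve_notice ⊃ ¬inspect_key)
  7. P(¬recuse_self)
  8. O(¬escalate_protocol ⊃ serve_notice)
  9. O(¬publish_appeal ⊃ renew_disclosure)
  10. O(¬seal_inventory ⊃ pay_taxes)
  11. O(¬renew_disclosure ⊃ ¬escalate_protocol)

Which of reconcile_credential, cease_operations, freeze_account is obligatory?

By case analysis on ¬seal_inventory: premise 10 gives O(¬seal_inventory ⊃ pay_taxes) and premise 1 gives O(seal_inventory ⊃ pay_taxes), so O(pay_taxes) either way.
Applying K to premise 3 (O(pay_taxes ⊃ ¬serve_notice)) and O(pay_taxes) yields O(¬serve_notice).
The contrapositive of premise 8 (O(¬escalate_protocol ⊃ serve_notice)) is O(¬serve_notice ⊃ escalate_protocol), and O(¬serve_notice) is already established, so O(escalate_protocol).
Premise 11 is O(¬renew_disclosure ⊃ ¬escalate_protocol); contrapositively O(escalate_protocol ⊃ renew_disclosure). Since O(escalate_protocol) holds, K gives O(renew_disclosure).
From O(renew_disclosure) and premise 4, O(renew_disclosure ⊃ cease_operations), we obtain O(cease_operations).
So O(cease_operations) holds — cease_operations is obligatory. None of the other listed options is made obligatory by any chain of premises.

cease_operations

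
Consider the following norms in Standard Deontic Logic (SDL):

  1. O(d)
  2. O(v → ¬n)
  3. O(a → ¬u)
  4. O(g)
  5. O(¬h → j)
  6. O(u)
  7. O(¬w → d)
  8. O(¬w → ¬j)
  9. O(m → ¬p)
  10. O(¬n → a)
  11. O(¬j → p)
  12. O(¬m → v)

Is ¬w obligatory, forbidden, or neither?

Premise 6 states O(u) outright.
Premise 3, O(a → ¬u), contraposes to O(u → ¬a); with O(u) we get O(¬a).
Premise 10 is O(¬n → a); contrapositively O(¬a → n). Since O(¬a) holds, K gives O(n).
Premise 2 is O(v → ¬n); contrapositively O(n → ¬v). Since O(n) holds, K gives O(¬v).
Premise 12, O(¬m → v), contraposes to O(¬v → m); with O(¬v) we get O(m).
With premise 9, O(m → ¬p), the K-axiom yields O(¬p).
Premise 11, O(¬j → p), contraposes to O(¬p → j); with O(¬p) we get O(j).
Premise 8 is O(¬w → ¬j); contrapositively O(j → w). Since O(j) holds, K gives O(w).
Premises 1, 4, 5, 7 do not contribute to this derivation.
Thus O(w), which is F(¬w): ¬w is forbidden.

Forbidden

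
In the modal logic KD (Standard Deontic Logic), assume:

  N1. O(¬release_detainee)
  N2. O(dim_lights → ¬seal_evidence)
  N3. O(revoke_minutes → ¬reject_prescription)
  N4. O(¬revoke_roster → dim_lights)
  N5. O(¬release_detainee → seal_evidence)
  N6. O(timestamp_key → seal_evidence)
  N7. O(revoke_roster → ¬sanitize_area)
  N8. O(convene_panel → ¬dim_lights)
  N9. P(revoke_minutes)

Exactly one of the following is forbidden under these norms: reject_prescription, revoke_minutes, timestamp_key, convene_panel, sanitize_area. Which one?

Premise 1 gives O(¬release_detainee).
With premise 5, O(¬release_detainee → seal_evidence), the K-axiom yields O(seal_evidence).
Premise 2 is O(dim_lights → ¬seal_evidence); contrapositively O(seal_evidence → ¬dim_lights). Since O(seal_evidence) holds, K gives O(¬dim_lights).
Premise 4 is O(¬revoke_roster → dim_lights); contrapositively O(¬dim_lights → revoke_roster). Since O(¬dim_lights) holds, K gives O(revoke_roster).
Premise 7 is O(revoke_roster → ¬sanitize_area); since O(revoke_roster), deontic closure gives O(¬sanitize_area).
So O(¬sanitize_area) holds, i.e. sanitize_area is forbidden. None of the other listed options is forbidden under the premises.

sanitize_area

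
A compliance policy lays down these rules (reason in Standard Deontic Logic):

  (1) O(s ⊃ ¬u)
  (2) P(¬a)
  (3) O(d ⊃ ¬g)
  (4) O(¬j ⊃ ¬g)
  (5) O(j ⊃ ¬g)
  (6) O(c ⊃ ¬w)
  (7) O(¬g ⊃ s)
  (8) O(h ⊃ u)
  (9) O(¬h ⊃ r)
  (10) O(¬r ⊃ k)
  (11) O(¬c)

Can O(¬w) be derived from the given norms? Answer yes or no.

Premise 6 is O(c ⊃ ¬w), but O(c) is not derivable from the premises, so it does not yield O(¬w).
No other premise forces O(¬w). An ideal world satisfying every premise can still have ¬w false, so O(¬w) is not derivable.

No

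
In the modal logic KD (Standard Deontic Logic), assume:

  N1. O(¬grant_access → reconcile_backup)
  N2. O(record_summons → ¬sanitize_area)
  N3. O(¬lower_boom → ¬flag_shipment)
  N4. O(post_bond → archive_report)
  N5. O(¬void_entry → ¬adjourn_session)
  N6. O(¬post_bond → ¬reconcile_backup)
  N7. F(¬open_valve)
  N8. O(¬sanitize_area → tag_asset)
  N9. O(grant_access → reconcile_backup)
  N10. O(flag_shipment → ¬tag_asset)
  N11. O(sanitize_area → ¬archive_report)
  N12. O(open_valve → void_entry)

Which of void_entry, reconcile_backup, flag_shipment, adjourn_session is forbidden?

flag_shipment

Premises 9 and 1 cover both cases: O(grant_access → reconcile_backup) and O(¬grant_access → reconcile_backup). Since grant_access ∨ ¬grant_access is a tautology, O(reconcile_backup) follows.
The contrapositive of premise 6 (O(¬post_bond → ¬reconcile_backup)) is O(reconcile_backup → post_bond), and O(reconcile_backup) is already established, so O(post_bond).
With premise 4, O(post_bond → archive_report), the K-axiom yields O(archive_report).
Premise 11 is O(sanitize_area → ¬archive_report); contrapositively O(archive_report → ¬sanitize_area). Since O(archive_report) holds, K gives O(¬sanitize_area).
With premise 8, O(¬sanitize_area → tag_asset), the K-axiom yields O(tag_asset).
The contrapositive of premise 10 (O(flag_shipment → ¬tag_asset)) is O(tag_asset → ¬flag_shipment), and O(tag_asset) is already established, so O(¬flag_shipment).
So O(¬flag_shipment) holds, i.e. flag_shipment is forbidden. None of the other listed options is forbidden under the premises.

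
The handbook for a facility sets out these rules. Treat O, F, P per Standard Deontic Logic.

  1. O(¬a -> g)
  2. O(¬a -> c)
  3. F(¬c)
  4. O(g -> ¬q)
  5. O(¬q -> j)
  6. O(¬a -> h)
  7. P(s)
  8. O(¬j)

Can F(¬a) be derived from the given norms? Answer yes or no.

Premise 8 states O(¬j) outright.
Premise 5 is O(¬q -> j); contrapositively O(¬j -> q). Since O(¬j) holds, K gives O(q).
Premise 4, O(g -> ¬q), contraposes to O(q -> ¬g); with O(q) we get O(¬g).
Premise 1, O(¬a -> g), contraposes to O(¬g -> a); with O(¬g) we get O(a).
Premises 2, 3, 6, 7 do not contribute to this derivation.
So O(a) holds, i.e. F(¬a). The claim follows.

Yes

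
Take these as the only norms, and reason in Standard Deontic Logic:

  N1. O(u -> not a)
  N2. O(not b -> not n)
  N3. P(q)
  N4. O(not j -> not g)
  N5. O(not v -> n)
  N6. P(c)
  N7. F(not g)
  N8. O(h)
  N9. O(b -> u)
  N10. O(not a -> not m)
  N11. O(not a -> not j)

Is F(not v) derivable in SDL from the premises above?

Yes

Premise 7, F(not g), is equivalent to O(g).
The contrapositive of premise 4 (O(not j -> not g)) is O(g -> j), and O(g) is already established, so O(j).
Premise 11 is O(not a -> not j); contrapositively O(j -> a). Since O(j) holds, K gives O(a).
Premise 1 is O(u -> not a); contrapositively O(a -> not u). Since O(a) holds, K gives O(not u).
Premise 9 is O(b -> u); contrapositively O(not u -> not b). Since O(not u) holds, K gives O(not b).
Applying K to premise 2 (O(not b -> not n)) and O(not b) yields O(not n).
Premise 5 is O(not v -> n); contrapositively O(not n -> v). Since O(not n) holds, K gives O(v).
Premises 3, 6, 8, 10 do not contribute to this derivation.
So O(v) holds, i.e. F(not v). The claim follows.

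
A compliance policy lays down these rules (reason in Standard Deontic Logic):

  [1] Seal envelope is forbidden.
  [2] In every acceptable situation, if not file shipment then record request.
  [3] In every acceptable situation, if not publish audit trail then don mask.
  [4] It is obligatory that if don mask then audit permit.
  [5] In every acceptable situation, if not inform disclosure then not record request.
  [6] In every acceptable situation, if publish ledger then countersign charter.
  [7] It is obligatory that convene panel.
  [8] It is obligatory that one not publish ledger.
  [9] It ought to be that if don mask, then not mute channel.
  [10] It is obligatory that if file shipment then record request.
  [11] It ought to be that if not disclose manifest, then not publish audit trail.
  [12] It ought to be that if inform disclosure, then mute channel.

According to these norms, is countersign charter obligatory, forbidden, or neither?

Premise 6 is O(publish_ledger → countersign_charter), but O(publish_ledger) is not derivable from the premises, so it does not yield O(countersign_charter).
No premise or chain of K-axiom applications forces O(countersign_charter), and none forces O(¬countersign_charter). So countersign_charter is neither obligatory nor forbidden under these norms.

Neither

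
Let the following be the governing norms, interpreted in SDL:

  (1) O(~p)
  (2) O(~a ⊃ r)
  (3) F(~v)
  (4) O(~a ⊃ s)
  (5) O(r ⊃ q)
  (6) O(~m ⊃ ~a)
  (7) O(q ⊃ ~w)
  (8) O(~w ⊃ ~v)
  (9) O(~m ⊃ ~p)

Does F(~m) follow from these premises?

F(~v) at premise 3 means O(v).
Premise 8, O(~w ⊃ ~v), contraposes to O(v ⊃ w); with O(v) we get O(w).
Premise 7, O(q ⊃ ~w), contraposes to O(w ⊃ ~q); with O(w) we get O(~q).
Premise 5, O(r ⊃ q), contraposes to O(~q ⊃ ~r); with O(~q) we get O(~r).
Premise 2, O(~a ⊃ r), contraposes to O(~r ⊃ a); with O(~r) we get O(a).
The contrapositive of premise 6 (O(~m ⊃ ~a)) is O(a ⊃ m), and O(a) is already established, so O(m).
Premises 1, 4, 9 do not contribute to this derivation.
So O(m) holds, i.e. F(~m). The claim follows.

Yes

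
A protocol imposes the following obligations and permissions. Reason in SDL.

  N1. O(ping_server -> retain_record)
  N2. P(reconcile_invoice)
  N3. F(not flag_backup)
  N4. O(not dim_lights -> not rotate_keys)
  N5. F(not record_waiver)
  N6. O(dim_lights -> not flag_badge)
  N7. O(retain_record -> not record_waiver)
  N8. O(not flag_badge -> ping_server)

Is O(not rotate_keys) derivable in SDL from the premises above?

Yes

Premise 5 is F(not record_waiver), i.e. O(record_waiver).
Premise 7, O(retain_record -> not record_waiver), contraposes to O(record_waiver -> not retain_record); with O(record_waiver) we get O(not retain_record).
Premise 1 is O(ping_server -> retain_record); contrapositively O(not retain_record -> not ping_server). Since O(not retain_record) holds, K gives O(not ping_server).
Premise 8, O(not flag_badge -> ping_server), contraposes to O(not ping_server -> flag_badge); with O(not ping_server) we get O(flag_badge).
Premise 6, O(dim_lights -> not flag_badge), contraposes to O(flag_badge -> not dim_lights); with O(flag_badge) we get O(not dim_lights).
Applying K to premise 4 (O(not dim_lights -> not rotate_keys)) and O(not dim_lights) yields O(not rotate_keys).
Premises 2, 3 do not contribute to this derivation.
So O(not rotate_keys) follows.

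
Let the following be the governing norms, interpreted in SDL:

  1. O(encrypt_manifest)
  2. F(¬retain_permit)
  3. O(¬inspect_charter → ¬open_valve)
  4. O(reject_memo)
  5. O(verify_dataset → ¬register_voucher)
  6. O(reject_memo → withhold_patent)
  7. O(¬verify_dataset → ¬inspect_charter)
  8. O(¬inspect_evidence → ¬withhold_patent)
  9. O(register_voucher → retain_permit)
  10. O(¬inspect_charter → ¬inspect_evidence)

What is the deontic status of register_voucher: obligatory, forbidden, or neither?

Forbidden

Premise 4 states O(reject_memo) outright.
With premise 6, O(reject_memo → withhold_patent), the K-axiom yields O(withhold_patent).
Premise 8 is O(¬inspect_evidence → ¬withhold_patent); contrapositively O(withhold_patent → inspect_evidence). Since O(withhold_patent) holds, K gives O(inspect_evidence).
The contrapositive of premise 10 (O(¬inspect_charter → ¬inspect_evidence)) is O(inspect_evidence → inspect_charter), and O(inspect_evidence) is already established, so O(inspect_charter).
Premise 7, O(¬verify_dataset → ¬inspect_charter), contraposes to O(inspect_charter → verify_dataset); with O(inspect_charter) we get O(verify_dataset).
Premise 5 is O(verify_dataset → ¬register_voucher); since O(verify_dataset), deontic closure gives O(¬register_voucher).
Premises 1, 2, 3, 9 do not contribute to this derivation.
Thus O(¬register_voucher), which is F(register_voucher): register_voucher is forbidden.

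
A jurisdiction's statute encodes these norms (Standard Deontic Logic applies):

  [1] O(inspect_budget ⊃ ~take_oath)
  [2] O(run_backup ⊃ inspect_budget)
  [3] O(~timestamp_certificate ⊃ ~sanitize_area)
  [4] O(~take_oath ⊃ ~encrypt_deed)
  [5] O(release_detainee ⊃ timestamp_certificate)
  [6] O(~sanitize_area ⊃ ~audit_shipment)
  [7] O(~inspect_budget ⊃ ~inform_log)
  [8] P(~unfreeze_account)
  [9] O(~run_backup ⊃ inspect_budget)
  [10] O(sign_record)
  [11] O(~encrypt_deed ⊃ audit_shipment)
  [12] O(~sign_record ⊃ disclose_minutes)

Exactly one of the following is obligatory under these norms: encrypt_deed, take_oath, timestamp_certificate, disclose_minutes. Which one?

Premises 2 and 9 cover both cases: O(run_backup ⊃ inspect_budget) and O(~run_backup ⊃ inspect_budget). Since run_backup ∨ ~run_backup is a tautology, O(inspect_budget) follows.
Applying K to premise 1 (O(inspect_budget ⊃ ~take_oath)) and O(inspect_budget) yields O(~take_oath).
Applying K to premise 4 (O(~take_oath ⊃ ~encrypt_deed)) and O(~take_oath) yields O(~encrypt_deed).
Applying K to premise 11 (O(~encrypt_deed ⊃ audit_shipment)) and O(~encrypt_deed) yields O(audit_shipment).
The contrapositive of premise 6 (O(~sanitize_area ⊃ ~audit_shipment)) is O(audit_shipment ⊃ sanitize_area), and O(audit_shipment) is already established, so O(sanitize_area).
Premise 3 is O(~timestamp_certificate ⊃ ~sanitize_area); contrapositively O(sanitize_area ⊃ timestamp_certificate). Since O(sanitize_area) holds, K gives O(timestamp_certificate).
So O(timestamp_certificate) holds — timestamp_certificate is obligatory. None of the other listed options is made obligatory by any chain of premises.

timestamp_certificate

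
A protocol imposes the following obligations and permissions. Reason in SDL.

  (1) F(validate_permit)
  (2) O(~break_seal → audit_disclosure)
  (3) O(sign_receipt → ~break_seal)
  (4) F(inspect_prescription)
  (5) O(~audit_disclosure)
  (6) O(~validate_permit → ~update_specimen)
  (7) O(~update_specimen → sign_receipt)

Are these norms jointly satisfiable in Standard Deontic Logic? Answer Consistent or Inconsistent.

Inconsistent

Premise 5 states O(~audit_disclosure) outright.
The contrapositive of premise 2 (O(~break_seal → audit_disclosure)) is O(~audit_disclosure → break_seal), and O(~audit_disclosure) is already established, so O(break_seal).
Premise 3 is O(sign_receipt → ~break_seal); contrapositively O(break_seal → ~sign_receipt). Since O(break_seal) holds, K gives O(~sign_receipt).
Premise 7 is O(~update_specimen → sign_receipt); contrapositively O(~sign_receipt → update_specimen). Since O(~sign_receipt) holds, K gives O(update_specimen).
Premise 6, O(~validate_permit → ~update_specimen), contraposes to O(update_specimen → validate_permit); with O(update_specimen) we get O(validate_permit).
However, F(validate_permit) at premise 1 amounts to O(~validate_permit).
We now have both O(validate_permit) and O(~validate_permit) — validate_permit is simultaneously obligatory and forbidden, violating the D-axiom.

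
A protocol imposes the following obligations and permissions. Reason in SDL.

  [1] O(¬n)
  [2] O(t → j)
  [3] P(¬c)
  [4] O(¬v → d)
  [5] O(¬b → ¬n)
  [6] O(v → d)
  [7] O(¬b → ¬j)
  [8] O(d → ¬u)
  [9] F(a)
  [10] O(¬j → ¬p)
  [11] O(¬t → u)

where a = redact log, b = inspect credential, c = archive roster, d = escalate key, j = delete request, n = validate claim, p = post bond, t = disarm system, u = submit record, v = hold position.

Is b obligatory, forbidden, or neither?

Obligatory

By case analysis on ¬v: premise 4 gives O(¬v → d) and premise 6 gives O(v → d), so O(d) either way.
Applying K to premise 8 (O(d → ¬u)) and O(d) yields O(¬u).
Premise 11 is O(¬t → u); contrapositively O(¬u → t). Since O(¬u) holds, K gives O(t).
From O(t) and premise 2, O(t → j), we obtain O(j).
The contrapositive of premise 7 (O(¬b → ¬j)) is O(j → b), and O(j) is already established, so O(b).
Premises 1, 3, 5, 9, 10 do not contribute to this derivation.
Hence b is obligatory.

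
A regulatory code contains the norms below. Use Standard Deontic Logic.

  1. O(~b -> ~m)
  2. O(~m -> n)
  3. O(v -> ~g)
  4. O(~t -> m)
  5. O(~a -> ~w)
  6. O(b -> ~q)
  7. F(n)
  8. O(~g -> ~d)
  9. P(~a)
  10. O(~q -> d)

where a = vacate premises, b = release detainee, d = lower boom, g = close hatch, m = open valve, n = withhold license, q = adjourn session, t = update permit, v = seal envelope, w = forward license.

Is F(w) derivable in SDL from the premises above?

Premise 5 is O(~a -> ~w), but O(~a) is not derivable from the premises (the permission P(~a) asserts only ~O(a), not O(~a)), so it does not yield O(~w).
No other premise forces O(~w). An ideal world satisfying every premise can still have w true, so F(w) is not derivable.

No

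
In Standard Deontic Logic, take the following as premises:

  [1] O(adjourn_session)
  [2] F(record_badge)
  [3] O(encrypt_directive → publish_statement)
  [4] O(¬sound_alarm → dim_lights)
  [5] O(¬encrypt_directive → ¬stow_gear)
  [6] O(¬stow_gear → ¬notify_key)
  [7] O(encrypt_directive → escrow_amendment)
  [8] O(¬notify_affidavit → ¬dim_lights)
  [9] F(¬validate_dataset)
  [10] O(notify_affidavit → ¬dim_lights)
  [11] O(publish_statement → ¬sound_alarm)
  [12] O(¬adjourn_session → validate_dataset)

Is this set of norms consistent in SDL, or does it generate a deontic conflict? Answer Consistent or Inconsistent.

Premise 12 is O(¬adjourn_session → validate_dataset); even if O(validate_dataset) held, inferring O(¬adjourn_session) would be affirming the consequent — invalid.
So O(¬adjourn_session) is not derivable, and the apparent clash with O(adjourn_session) does not arise.
A world satisfying every obligation exists (e.g. adjourn_session=true, dim_lights=false, encrypt_directive=false, escrow_amendment=false, notify_affidavit=false, notify_key=false, publish_statement=false, record_badge=false, sound_alarm=true, stow_gear=false, validate_dataset=true); no atom is both obligatory and forbidden, so the set is consistent.

Consistent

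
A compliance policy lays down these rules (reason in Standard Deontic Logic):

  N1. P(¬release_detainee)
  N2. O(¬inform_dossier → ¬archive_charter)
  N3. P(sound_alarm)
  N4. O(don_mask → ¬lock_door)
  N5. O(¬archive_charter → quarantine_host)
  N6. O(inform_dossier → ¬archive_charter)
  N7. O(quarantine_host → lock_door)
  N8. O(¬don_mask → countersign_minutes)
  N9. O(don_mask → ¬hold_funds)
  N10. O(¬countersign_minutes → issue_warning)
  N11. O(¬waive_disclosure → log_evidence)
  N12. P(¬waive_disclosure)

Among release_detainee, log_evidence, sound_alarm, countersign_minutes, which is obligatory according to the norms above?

countersign_minutes

Premises 2 and 6 are O(¬inform_dossier → ¬archive_charter) and O(inform_dossier → ¬archive_charter); every ideal world satisfies ¬inform_dossier or inform_dossier, so in either case ¬archive_charter holds — hence O(¬archive_charter).
With premise 5, O(¬archive_charter → quarantine_host), the K-axiom yields O(quarantine_host).
Premise 7 is O(quarantine_host → lock_door); since O(quarantine_host), deontic closure gives O(lock_door).
Premise 4, O(don_mask → ¬lock_door), contraposes to O(lock_door → ¬don_mask); with O(lock_door) we get O(¬don_mask).
Applying K to premise 8 (O(¬don_mask → countersign_minutes)) and O(¬don_mask) yields O(countersign_minutes).
So O(countersign_minutes) holds — countersign_minutes is obligatory. None of the other listed options is made obligatory by any chain of premises.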